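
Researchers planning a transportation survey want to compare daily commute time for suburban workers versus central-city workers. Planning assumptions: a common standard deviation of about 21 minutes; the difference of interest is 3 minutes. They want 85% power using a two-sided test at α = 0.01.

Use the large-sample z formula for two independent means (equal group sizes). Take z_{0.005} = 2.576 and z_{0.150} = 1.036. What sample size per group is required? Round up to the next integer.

n = 1279 per group

n = (z_{α/2} + z_β)² · (σ₁² + σ₂²) / δ²
  = (2.576 + 1.036)² · (2·21² = 882) / 3²
  = 13.0465 · 882 / 9
  = 1278.56
Round up → n = 1279 per group.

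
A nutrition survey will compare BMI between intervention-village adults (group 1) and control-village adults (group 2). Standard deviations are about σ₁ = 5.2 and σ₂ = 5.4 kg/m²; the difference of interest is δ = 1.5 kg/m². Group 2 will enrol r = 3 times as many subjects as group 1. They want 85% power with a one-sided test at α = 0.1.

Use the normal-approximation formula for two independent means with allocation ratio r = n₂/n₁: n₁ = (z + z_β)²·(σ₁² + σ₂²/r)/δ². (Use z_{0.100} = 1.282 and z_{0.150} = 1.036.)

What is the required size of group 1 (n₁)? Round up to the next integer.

n₁ = 88

n₁ = (z_α + z_β)² · (σ₁² + σ₂²/r) / δ²
   = (1.282 + 1.036)² · (5.2² + 5.4²/3) / 1.5²
   = 5.3731 · (27.04 + 9.72) / 2.25
   = 5.3731 · 36.76 / 2.25
   = 87.78
Round up → n₁ = 88; n₂ = r·n₁ = 3 × 88 = 264.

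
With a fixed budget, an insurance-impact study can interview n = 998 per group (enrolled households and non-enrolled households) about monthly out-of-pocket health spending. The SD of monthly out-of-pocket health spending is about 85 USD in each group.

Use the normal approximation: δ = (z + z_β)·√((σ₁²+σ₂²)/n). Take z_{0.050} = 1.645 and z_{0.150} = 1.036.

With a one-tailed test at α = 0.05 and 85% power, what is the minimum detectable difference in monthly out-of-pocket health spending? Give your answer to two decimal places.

δ = (z_α + z_β) · √((σ₁²+σ₂²)/n)
  = (1.645 + 1.036) · √(14450/998)
  = 2.681 · √14.479
  = 2.681 · 3.8051
  = 10.2015

Minimum detectable difference ≈ 10.20 USD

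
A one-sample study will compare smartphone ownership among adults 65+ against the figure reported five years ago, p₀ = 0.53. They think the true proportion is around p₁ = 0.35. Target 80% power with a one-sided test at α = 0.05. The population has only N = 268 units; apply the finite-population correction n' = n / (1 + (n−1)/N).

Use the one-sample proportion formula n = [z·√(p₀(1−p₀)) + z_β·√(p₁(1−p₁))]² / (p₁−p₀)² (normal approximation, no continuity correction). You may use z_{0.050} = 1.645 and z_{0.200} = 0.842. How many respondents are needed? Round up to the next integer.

n = 40

n = [z_α·√(p₀q₀) + z_β·√(p₁q₁)]² / (p₁ − p₀)²
  = [1.645·√(0.53·0.47) + 0.842·√(0.35·0.65)]² / (-0.18)²
  = [1.645·0.4991 + 0.842·0.4770]² / 0.0324
  = [1.2226]² / 0.0324
  = 46.14
Finite-population correction (N = 268): 46.14 / (1 + (46.14 − 1)/268) = 39.49.
Round up → n = 40.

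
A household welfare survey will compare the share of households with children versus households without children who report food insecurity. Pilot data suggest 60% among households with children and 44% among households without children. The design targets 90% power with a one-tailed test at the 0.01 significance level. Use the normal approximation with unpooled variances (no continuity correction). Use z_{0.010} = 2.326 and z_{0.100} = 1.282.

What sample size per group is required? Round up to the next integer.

n = 248 per group

n = (z_α + z_β)² · [p₁(1−p₁) + p₂(1−p₂)] / (p₁ − p₂)²
  = (2.326 + 1.282)² · (0.60·0.40 + 0.44·0.56) / (0.16)²
  = (3.608)² · (0.2400 + 0.2464) / 0.0256
  = 13.0177 · 0.4864 / 0.0256
  = 247.34
Round up → n = 248 per group.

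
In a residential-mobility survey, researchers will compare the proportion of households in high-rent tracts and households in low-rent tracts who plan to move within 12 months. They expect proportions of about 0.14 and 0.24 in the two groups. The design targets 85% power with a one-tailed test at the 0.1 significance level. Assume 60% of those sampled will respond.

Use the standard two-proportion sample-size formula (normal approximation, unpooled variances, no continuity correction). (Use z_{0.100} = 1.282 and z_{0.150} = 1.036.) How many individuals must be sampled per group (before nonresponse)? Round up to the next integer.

n = (z_α + z_β)² · [p₁(1−p₁) + p₂(1−p₂)] / (p₁ − p₂)²
  = (1.282 + 1.036)² · (0.14·0.86 + 0.24·0.76) / (-0.10)²
  = (2.318)² · (0.1204 + 0.1824) / 0.0100
  = 5.3731 · 0.3028 / 0.0100
  = 162.70
Adjust for 60% response: 162.70 / 0.60 = 271.16.
Round up → n = 272 per group.

n = 272 per group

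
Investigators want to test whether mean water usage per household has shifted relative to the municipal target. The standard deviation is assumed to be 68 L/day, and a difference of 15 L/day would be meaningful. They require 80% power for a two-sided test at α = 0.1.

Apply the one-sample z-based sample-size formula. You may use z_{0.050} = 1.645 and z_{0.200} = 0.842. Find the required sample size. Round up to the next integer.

n = (z_{α/2} + z_β)² · σ² / δ²
  = (1.645 + 0.842)² · 68² / 15²
  = 6.1852 · 4624 / 225
  = 127.11
Round up → n = 128.

n = 128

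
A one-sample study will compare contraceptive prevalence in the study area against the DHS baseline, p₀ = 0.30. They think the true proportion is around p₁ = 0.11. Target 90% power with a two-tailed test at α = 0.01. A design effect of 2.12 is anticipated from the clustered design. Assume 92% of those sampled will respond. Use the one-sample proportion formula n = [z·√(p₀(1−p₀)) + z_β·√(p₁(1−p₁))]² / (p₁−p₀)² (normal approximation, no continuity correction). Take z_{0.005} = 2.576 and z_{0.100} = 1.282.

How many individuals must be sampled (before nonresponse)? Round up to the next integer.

n = [z_{α/2}·√(p₀q₀) + z_β·√(p₁q₁)]² / (p₁ − p₀)²
  = [2.576·√(0.30·0.70) + 1.282·√(0.11·0.89)]² / (-0.19)²
  = [2.576·0.4583 + 1.282·0.3129]² / 0.0361
  = [1.5816]² / 0.0361
  = 69.29
Design effect: 2.12 × 69.29 = 146.90.
Adjust for 92% response: 146.90 / 0.92 = 159.67.
Round up → n = 160.

n = 160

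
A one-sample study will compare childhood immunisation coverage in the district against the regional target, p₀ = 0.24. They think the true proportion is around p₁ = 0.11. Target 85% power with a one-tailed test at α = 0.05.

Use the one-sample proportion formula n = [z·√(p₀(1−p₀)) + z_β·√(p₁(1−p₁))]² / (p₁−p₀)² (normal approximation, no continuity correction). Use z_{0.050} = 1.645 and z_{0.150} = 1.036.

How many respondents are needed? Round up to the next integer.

n = [z_α·√(p₀q₀) + z_β·√(p₁q₁)]² / (p₁ − p₀)²
  = [1.645·√(0.24·0.76) + 1.036·√(0.11·0.89)]² / (-0.13)²
  = [1.645·0.4271 + 1.036·0.3129]² / 0.0169
  = [1.0267]² / 0.0169
  = 62.37
Round up → n = 63.

n = 63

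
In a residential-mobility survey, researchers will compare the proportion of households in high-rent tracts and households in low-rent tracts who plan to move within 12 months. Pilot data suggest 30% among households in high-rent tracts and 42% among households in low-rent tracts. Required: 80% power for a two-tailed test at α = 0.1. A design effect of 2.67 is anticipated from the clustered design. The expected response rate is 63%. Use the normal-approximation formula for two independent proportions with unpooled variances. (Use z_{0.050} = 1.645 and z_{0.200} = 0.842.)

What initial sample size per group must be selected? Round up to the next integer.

n = 826 per group

n = (z_{α/2} + z_β)² · [p₁(1−p₁) + p₂(1−p₂)] / (p₁ − p₂)²
  = (1.645 + 0.842)² · (0.30·0.70 + 0.42·0.58) / (-0.12)²
  = (2.487)² · (0.2100 + 0.2436) / 0.0144
  = 6.1852 · 0.4536 / 0.0144
  = 194.83
Design effect: 2.67 × 194.83 = 520.20.
Adjust for 63% response: 520.20 / 0.63 = 825.72.
Round up → n = 826 per group.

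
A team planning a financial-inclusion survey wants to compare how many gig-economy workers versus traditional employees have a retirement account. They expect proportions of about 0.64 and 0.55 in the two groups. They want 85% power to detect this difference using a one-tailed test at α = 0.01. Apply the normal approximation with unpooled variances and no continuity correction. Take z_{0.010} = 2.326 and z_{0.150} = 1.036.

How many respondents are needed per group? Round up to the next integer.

n = (z_α + z_β)² · [p₁(1−p₁) + p₂(1−p₂)] / (p₁ − p₂)²
  = (2.326 + 1.036)² · (0.64·0.36 + 0.55·0.45) / (0.09)²
  = (3.362)² · (0.2304 + 0.2475) / 0.0081
  = 11.3030 · 0.4779 / 0.0081
  = 666.88
Round up → n = 667 per group.

n = 667 per group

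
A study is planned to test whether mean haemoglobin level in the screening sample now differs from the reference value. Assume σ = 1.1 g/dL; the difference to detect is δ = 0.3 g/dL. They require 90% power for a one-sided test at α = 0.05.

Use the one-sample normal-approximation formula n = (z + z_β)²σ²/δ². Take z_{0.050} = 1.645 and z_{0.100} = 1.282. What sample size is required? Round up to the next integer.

n = 116

n = (z_α + z_β)² · σ² / δ²
  = (1.645 + 1.282)² · 1.1² / 0.3²
  = 8.5673 · 1.21 / 0.09
  = 115.18
Round up → n = 116.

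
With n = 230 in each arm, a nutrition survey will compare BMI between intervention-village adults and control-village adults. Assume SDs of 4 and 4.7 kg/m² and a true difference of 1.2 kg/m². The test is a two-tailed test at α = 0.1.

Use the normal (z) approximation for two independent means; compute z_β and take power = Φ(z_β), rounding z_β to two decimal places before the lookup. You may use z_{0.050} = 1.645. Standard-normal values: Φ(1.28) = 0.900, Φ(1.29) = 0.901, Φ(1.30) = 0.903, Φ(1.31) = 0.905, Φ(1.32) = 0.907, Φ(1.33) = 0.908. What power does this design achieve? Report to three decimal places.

Power ≈ 0.903

z_β = δ·√(n/(σ₁²+σ₂²)) − z_{α/2}
    = 1.2 · √(230/38.09) − 1.645
    = 1.2 · 2.45730 − 1.645
    = 2.9488 − 1.645 = 1.3038 → 1.30
Power = Φ(1.30) = 0.903.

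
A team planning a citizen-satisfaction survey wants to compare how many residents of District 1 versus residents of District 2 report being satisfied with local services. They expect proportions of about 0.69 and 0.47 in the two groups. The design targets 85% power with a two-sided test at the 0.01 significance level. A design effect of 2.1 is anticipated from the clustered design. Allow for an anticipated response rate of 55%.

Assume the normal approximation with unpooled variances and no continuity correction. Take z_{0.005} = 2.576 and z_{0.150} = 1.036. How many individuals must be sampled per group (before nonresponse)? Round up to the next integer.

n = 477 per group

n = (z_{α/2} + z_β)² · [p₁(1−p₁) + p₂(1−p₂)] / (p₁ − p₂)²
  = (2.576 + 1.036)² · (0.69·0.31 + 0.47·0.53) / (0.22)²
  = (3.612)² · (0.2139 + 0.2491) / 0.0484
  = 13.0465 · 0.4630 / 0.0484
  = 124.80
Design effect: 2.1 × 124.80 = 262.09.
Adjust for 55% response: 262.09 / 0.55 = 476.53.
Round up → n = 477 per group.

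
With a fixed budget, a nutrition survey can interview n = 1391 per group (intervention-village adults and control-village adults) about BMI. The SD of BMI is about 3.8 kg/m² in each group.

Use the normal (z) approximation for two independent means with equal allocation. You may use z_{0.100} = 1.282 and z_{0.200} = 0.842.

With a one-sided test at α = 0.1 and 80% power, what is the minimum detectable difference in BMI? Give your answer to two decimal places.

Minimum detectable difference ≈ 0.31 kg/m²

δ = (z_α + z_β) · √((σ₁²+σ₂²)/n)
  = (1.282 + 0.842) · √(28.88/1391)
  = 2.124 · √0.02076
  = 2.124 · 0.1441
  = 0.3060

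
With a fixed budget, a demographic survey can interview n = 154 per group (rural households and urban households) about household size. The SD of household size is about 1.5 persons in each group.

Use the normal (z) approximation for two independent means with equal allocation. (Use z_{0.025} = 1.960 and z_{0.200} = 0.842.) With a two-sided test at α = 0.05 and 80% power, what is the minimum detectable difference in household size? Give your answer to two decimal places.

δ = (z_{α/2} + z_β) · √((σ₁²+σ₂²)/n)
  = (1.960 + 0.842) · √(4.5/154)
  = 2.802 · √0.02922
  = 2.802 · 0.1709
  = 0.4790

Minimum detectable difference ≈ 0.48 persons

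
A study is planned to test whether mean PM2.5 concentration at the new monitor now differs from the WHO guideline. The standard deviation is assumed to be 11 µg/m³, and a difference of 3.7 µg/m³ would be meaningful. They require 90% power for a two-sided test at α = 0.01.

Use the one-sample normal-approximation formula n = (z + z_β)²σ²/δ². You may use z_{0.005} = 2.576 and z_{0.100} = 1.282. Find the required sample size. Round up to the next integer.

n = 132

n = (z_{α/2} + z_β)² · σ² / δ²
  = (2.576 + 1.282)² · 11² / 3.7²
  = 14.8842 · 121 / 13.69
  = 131.55
Round up → n = 132.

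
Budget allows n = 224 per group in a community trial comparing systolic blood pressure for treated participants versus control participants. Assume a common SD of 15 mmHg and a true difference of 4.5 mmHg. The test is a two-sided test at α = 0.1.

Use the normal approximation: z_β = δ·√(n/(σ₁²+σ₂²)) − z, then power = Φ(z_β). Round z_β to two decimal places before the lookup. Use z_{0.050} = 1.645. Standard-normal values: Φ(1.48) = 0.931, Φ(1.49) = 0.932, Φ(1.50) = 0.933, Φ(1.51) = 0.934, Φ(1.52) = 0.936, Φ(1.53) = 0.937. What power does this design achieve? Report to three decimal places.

z_β = δ·√(n/(σ₁²+σ₂²)) − z_{α/2}
    = 4.5 · √(224/450) − 1.645
    = 4.5 · 0.70553 − 1.645
    = 3.1749 − 1.645 = 1.5299 → 1.53
Power = Φ(1.53) = 0.937.

Power ≈ 0.937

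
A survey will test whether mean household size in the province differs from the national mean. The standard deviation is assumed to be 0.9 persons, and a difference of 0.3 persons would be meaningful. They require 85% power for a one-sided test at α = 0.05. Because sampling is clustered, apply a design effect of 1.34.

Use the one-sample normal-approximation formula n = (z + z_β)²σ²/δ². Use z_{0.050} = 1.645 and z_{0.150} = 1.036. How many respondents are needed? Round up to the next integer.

n = (z_α + z_β)² · σ² / δ²
  = (1.645 + 1.036)² · 0.9² / 0.3²
  = 7.1878 · 0.81 / 0.09
  = 64.69
Design effect: 1.34 × 64.69 = 86.68.
Round up → n = 87.

n = 87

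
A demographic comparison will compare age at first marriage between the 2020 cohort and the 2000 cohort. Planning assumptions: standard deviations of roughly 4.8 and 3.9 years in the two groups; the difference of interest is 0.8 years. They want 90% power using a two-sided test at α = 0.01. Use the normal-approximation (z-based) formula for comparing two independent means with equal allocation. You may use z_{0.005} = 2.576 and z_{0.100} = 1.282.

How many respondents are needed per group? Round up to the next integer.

n = (z_{α/2} + z_β)² · (σ₁² + σ₂²) / δ²
  = (2.576 + 1.282)² · (4.8² + 3.9² = 38.25) / 0.8²
  = 14.8842 · 38.25 / 0.64
  = 889.56
Round up → n = 890 per group.

n = 890 per group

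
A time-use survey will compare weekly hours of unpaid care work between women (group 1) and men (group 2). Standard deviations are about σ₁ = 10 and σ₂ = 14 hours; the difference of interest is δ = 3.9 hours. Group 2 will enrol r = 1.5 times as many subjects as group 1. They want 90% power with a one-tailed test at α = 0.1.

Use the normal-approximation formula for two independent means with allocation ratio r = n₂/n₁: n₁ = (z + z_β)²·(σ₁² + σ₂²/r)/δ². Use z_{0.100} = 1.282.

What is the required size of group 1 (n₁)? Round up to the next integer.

n₁ = (z_α + z_β)² · (σ₁² + σ₂²/r) / δ²
   = (1.282 + 1.282)² · (10² + 14²/1.5) / 3.9²
   = 6.5741 · (100 + 130.6667) / 15.21
   = 6.5741 · 230.6667 / 15.21
   = 99.70
Round up → n₁ = 100; n₂ = r·n₁ = 1.5 × 100 = 150.

n₁ = 100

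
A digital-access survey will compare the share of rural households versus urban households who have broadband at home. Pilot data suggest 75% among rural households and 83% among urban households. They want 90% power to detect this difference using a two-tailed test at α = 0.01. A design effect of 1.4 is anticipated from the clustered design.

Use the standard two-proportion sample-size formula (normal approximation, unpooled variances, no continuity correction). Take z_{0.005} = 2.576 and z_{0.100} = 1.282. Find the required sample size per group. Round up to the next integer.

n = (z_{α/2} + z_β)² · [p₁(1−p₁) + p₂(1−p₂)] / (p₁ − p₂)²
  = (2.576 + 1.282)² · (0.75·0.25 + 0.83·0.17) / (-0.08)²
  = (3.858)² · (0.1875 + 0.1411) / 0.0064
  = 14.8842 · 0.3286 / 0.0064
  = 764.21
Design effect: 1.4 × 764.21 = 1069.89.
Round up → n = 1070 per group.

n = 1070 per group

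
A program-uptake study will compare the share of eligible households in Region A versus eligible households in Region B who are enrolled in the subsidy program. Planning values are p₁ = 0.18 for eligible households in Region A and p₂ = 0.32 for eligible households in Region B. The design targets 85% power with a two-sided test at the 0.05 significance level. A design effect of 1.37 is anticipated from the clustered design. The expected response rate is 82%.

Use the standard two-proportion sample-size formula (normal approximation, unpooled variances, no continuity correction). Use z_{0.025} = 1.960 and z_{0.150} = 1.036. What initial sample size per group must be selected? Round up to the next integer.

n = 280 per group

n = (z_{α/2} + z_β)² · [p₁(1−p₁) + p₂(1−p₂)] / (p₁ − p₂)²
  = (1.960 + 1.036)² · (0.18·0.82 + 0.32·0.68) / (-0.14)²
  = (2.996)² · (0.1476 + 0.2176) / 0.0196
  = 8.9760 · 0.3652 / 0.0196
  = 167.25
Design effect: 1.37 × 167.25 = 229.13.
Adjust for 82% response: 229.13 / 0.82 = 279.42.
Round up → n = 280 per group.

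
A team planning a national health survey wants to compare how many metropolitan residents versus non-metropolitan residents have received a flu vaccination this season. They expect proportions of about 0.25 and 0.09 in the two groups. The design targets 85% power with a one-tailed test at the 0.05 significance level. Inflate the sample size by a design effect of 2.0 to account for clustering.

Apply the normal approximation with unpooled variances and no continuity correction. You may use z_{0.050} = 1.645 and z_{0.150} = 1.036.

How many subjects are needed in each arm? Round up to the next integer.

n = (z_α + z_β)² · [p₁(1−p₁) + p₂(1−p₂)] / (p₁ − p₂)²
  = (1.645 + 1.036)² · (0.25·0.75 + 0.09·0.91) / (0.16)²
  = (2.681)² · (0.1875 + 0.0819) / 0.0256
  = 7.1878 · 0.2694 / 0.0256
  = 75.64
Design effect: 2.0 × 75.64 = 151.28.
Round up → n = 152 per group.

n = 152 per group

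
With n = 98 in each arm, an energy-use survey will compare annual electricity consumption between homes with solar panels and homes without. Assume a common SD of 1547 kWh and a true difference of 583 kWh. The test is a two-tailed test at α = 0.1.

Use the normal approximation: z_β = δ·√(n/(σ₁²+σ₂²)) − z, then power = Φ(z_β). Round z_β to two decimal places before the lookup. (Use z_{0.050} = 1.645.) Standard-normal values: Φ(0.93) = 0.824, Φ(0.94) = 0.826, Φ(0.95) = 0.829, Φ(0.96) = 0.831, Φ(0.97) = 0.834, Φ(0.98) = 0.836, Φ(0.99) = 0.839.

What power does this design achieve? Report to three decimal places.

Power ≈ 0.839

z_β = δ·√(n/(σ₁²+σ₂²)) − z_{α/2}
    = 583 · √(98/4786418) − 1.645
    = 583 · 0.00452 − 1.645
    = 2.6380 − 1.645 = 0.9930 → 0.99
Power = Φ(0.99) = 0.839.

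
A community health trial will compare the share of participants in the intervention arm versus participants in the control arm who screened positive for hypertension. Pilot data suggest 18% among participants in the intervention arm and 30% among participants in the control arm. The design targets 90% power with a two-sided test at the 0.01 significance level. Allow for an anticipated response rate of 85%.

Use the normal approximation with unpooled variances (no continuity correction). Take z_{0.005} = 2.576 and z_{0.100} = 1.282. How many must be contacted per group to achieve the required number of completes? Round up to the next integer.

n = (z_{α/2} + z_β)² · [p₁(1−p₁) + p₂(1−p₂)] / (p₁ − p₂)²
  = (2.576 + 1.282)² · (0.18·0.82 + 0.30·0.70) / (-0.12)²
  = (3.858)² · (0.1476 + 0.2100) / 0.0144
  = 14.8842 · 0.3576 / 0.0144
  = 369.62
Adjust for 85% response: 369.62 / 0.85 = 434.85.
Round up → n = 435 per group.

n = 435 per group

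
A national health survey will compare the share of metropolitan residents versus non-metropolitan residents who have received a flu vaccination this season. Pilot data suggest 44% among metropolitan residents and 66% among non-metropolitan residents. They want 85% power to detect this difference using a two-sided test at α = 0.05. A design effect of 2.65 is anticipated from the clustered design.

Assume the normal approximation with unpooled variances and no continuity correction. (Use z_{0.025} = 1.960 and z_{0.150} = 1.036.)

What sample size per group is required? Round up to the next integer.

n = (z_{α/2} + z_β)² · [p₁(1−p₁) + p₂(1−p₂)] / (p₁ − p₂)²
  = (1.960 + 1.036)² · (0.44·0.56 + 0.66·0.34) / (-0.22)²
  = (2.996)² · (0.2464 + 0.2244) / 0.0484
  = 8.9760 · 0.4708 / 0.0484
  = 87.31
Design effect: 2.65 × 87.31 = 231.38.
Round up → n = 232 per group.

n = 232 per group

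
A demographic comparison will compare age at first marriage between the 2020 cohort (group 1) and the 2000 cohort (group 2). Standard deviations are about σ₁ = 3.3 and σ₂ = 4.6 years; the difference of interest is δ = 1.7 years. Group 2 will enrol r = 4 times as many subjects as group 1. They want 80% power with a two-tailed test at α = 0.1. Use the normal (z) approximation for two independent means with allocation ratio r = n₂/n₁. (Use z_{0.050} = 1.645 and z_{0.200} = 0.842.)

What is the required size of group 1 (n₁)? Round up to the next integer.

n₁ = 35

n₁ = (z_{α/2} + z_β)² · (σ₁² + σ₂²/r) / δ²
   = (1.645 + 0.842)² · (3.3² + 4.6²/4) / 1.7²
   = 6.1852 · (10.89 + 5.29) / 2.89
   = 6.1852 · 16.18 / 2.89
   = 34.63
Round up → n₁ = 35; n₂ = r·n₁ = 4 × 35 = 140.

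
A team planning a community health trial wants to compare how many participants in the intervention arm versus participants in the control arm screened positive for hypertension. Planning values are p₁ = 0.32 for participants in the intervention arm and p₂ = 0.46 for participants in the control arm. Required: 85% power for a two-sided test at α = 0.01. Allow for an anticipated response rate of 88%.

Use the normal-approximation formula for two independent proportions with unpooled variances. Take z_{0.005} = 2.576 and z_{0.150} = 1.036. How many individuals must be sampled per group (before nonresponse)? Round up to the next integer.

n = (z_{α/2} + z_β)² · [p₁(1−p₁) + p₂(1−p₂)] / (p₁ − p₂)²
  = (2.576 + 1.036)² · (0.32·0.68 + 0.46·0.54) / (-0.14)²
  = (3.612)² · (0.2176 + 0.2484) / 0.0196
  = 13.0465 · 0.4660 / 0.0196
  = 310.19
Adjust for 88% response: 310.19 / 0.88 = 352.49.
Round up → n = 353 per group.

n = 353 per group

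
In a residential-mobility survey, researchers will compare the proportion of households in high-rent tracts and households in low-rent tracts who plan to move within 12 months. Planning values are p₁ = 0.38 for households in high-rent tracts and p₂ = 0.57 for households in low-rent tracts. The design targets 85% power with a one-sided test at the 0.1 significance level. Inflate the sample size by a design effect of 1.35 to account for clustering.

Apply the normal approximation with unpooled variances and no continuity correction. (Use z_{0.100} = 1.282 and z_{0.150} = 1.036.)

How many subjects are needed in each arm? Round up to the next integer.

n = 97 per group

n = (z_α + z_β)² · [p₁(1−p₁) + p₂(1−p₂)] / (p₁ − p₂)²
  = (1.282 + 1.036)² · (0.38·0.62 + 0.57·0.43) / (-0.19)²
  = (2.318)² · (0.2356 + 0.2451) / 0.0361
  = 5.3731 · 0.4807 / 0.0361
  = 71.55
Design effect: 1.35 × 71.55 = 96.59.
Round up → n = 97 per group.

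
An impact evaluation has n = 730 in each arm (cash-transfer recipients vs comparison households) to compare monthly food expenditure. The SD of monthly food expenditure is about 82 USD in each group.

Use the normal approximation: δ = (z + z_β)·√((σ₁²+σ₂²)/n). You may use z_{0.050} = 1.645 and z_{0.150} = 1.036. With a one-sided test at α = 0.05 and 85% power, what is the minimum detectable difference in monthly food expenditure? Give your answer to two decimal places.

Minimum detectable difference ≈ 11.51 USD

δ = (z_α + z_β) · √((σ₁²+σ₂²)/n)
  = (1.645 + 1.036) · √(13448/730)
  = 2.681 · √18.4219
  = 2.681 · 4.2921
  = 11.5071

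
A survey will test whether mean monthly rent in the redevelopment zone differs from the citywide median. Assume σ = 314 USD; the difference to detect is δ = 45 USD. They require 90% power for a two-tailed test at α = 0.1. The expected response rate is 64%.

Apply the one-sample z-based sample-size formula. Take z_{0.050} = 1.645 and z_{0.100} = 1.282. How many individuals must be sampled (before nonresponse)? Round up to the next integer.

n = (z_{α/2} + z_β)² · σ² / δ²
  = (1.645 + 1.282)² · 314² / 45²
  = 8.5673 · 98596 / 2025
  = 417.14
Adjust for 64% response: 417.14 / 0.64 = 651.78.
Round up → n = 652.

n = 652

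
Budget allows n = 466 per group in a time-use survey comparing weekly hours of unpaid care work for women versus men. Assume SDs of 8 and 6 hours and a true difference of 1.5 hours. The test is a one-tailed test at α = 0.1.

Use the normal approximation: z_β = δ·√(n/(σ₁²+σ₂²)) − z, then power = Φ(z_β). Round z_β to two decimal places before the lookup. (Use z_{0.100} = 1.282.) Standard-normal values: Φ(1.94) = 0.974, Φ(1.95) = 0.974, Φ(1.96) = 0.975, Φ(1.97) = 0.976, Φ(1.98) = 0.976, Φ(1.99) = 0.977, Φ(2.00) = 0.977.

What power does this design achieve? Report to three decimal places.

z_β = δ·√(n/(σ₁²+σ₂²)) − z_α
    = 1.5 · √(466/100) − 1.282
    = 1.5 · 2.15870 − 1.282
    = 3.2381 − 1.282 = 1.9561 → 1.96
Power = Φ(1.96) = 0.975.

Power ≈ 0.975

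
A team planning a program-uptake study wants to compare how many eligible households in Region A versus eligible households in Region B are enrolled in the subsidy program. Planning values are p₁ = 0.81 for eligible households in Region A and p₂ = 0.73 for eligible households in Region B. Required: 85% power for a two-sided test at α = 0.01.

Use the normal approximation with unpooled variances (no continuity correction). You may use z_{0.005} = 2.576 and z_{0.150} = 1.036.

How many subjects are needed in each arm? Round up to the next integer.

n = (z_{α/2} + z_β)² · [p₁(1−p₁) + p₂(1−p₂)] / (p₁ − p₂)²
  = (2.576 + 1.036)² · (0.81·0.19 + 0.73·0.27) / (0.08)²
  = (3.612)² · (0.1539 + 0.1971) / 0.0064
  = 13.0465 · 0.3510 / 0.0064
  = 715.52
Round up → n = 716 per group.

n = 716 per group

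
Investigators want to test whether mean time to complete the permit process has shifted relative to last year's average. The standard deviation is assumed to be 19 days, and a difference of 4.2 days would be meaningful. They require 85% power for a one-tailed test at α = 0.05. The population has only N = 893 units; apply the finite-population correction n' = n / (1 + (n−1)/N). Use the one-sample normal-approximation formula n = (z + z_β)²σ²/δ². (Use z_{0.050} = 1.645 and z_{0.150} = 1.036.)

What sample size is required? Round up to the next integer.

n = 127

n = (z_α + z_β)² · σ² / δ²
  = (1.645 + 1.036)² · 19² / 4.2²
  = 7.1878 · 361 / 17.64
  = 147.10
Finite-population correction (N = 893): 147.10 / (1 + (147.10 − 1)/893) = 126.41.
Round up → n = 127.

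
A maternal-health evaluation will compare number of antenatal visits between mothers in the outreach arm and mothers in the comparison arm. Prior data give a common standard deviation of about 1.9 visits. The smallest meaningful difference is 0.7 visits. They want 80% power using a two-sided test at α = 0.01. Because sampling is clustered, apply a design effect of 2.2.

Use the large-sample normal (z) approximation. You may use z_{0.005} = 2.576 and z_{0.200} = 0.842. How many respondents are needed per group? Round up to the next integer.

n = 379 per group

n = (z_{α/2} + z_β)² · (σ₁² + σ₂²) / δ²
  = (2.576 + 0.842)² · (2·1.9² = 7.22) / 0.7²
  = 11.6827 · 7.22 / 0.49
  = 172.14
Design effect: 2.2 × 172.14 = 378.71.
Round up → n = 379 per group.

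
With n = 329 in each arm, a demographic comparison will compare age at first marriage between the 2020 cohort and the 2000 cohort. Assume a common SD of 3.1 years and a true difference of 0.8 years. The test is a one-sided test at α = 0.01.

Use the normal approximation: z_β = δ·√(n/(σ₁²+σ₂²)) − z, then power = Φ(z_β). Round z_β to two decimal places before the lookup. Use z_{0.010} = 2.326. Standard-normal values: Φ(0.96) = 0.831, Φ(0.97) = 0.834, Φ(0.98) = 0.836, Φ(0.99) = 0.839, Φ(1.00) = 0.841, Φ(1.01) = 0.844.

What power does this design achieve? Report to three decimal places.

Power ≈ 0.836

z_β = δ·√(n/(σ₁²+σ₂²)) − z_α
    = 0.8 · √(329/19.22) − 2.326
    = 0.8 · 4.13734 − 2.326
    = 3.3099 − 2.326 = 0.9839 → 0.98
Power = Φ(0.98) = 0.836.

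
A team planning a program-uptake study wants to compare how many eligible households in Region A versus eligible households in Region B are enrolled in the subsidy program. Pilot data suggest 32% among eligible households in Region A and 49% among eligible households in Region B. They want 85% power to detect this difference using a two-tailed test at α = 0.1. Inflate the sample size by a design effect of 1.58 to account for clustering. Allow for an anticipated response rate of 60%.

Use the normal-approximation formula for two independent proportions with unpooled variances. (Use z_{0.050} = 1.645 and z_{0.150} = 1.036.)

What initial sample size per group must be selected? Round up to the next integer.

n = (z_{α/2} + z_β)² · [p₁(1−p₁) + p₂(1−p₂)] / (p₁ − p₂)²
  = (1.645 + 1.036)² · (0.32·0.68 + 0.49·0.51) / (-0.17)²
  = (2.681)² · (0.2176 + 0.2499) / 0.0289
  = 7.1878 · 0.4675 / 0.0289
  = 116.27
Design effect: 1.58 × 116.27 = 183.71.
Adjust for 60% response: 183.71 / 0.60 = 306.18.
Round up → n = 307 per group.

n = 307 per group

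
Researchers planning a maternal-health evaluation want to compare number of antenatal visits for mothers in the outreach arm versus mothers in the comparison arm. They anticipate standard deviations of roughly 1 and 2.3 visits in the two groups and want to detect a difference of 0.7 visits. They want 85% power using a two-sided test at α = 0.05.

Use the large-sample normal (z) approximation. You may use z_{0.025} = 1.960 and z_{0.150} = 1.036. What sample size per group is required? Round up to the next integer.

n = (z_{α/2} + z_β)² · (σ₁² + σ₂²) / δ²
  = (1.960 + 1.036)² · (1² + 2.3² = 6.29) / 0.7²
  = 8.9760 · 6.29 / 0.49
  = 115.22
Round up → n = 116 per group.

n = 116 per group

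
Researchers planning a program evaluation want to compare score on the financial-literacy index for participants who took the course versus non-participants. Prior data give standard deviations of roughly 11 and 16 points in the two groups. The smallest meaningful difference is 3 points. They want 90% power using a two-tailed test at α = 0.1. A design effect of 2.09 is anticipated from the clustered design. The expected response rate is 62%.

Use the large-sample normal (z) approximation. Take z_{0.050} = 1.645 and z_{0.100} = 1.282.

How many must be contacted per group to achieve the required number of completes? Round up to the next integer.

n = 1210 per group

n = (z_{α/2} + z_β)² · (σ₁² + σ₂²) / δ²
  = (1.645 + 1.282)² · (11² + 16² = 377) / 3²
  = 8.5673 · 377 / 9
  = 358.88
Design effect: 2.09 × 358.88 = 750.05.
Adjust for 62% response: 750.05 / 0.62 = 1209.76.
Round up → n = 1210 per group.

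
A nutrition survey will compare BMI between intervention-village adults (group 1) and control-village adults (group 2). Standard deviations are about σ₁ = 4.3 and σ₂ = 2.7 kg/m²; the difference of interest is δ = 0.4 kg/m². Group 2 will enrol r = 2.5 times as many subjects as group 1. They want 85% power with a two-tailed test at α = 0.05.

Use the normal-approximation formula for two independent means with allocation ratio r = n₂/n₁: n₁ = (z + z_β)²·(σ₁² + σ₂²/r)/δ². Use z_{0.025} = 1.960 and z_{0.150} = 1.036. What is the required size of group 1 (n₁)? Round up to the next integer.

n₁ = (z_{α/2} + z_β)² · (σ₁² + σ₂²/r) / δ²
   = (1.960 + 1.036)² · (4.3² + 2.7²/2.5) / 0.4²
   = 8.9760 · (18.49 + 2.916) / 0.16
   = 8.9760 · 21.406 / 0.16
   = 1200.88
Round up → n₁ = 1201; n₂ = r·n₁ = 2.5 × 1201 = 3003.

n₁ = 1201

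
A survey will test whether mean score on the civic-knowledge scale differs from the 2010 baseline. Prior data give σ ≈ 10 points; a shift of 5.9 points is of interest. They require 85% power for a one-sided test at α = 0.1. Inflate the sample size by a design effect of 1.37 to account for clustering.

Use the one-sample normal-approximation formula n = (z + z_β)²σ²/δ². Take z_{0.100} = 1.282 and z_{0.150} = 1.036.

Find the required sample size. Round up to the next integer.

n = (z_α + z_β)² · σ² / δ²
  = (1.282 + 1.036)² · 10² / 5.9²
  = 5.3731 · 100 / 34.81
  = 15.44
Design effect: 1.37 × 15.44 = 21.15.
Round up → n = 22.

n = 22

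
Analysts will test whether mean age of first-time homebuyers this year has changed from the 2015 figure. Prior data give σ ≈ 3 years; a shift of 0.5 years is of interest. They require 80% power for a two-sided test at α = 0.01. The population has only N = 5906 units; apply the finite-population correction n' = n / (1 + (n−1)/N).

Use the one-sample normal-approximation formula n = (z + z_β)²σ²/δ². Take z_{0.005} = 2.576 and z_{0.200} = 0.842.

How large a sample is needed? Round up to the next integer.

n = (z_{α/2} + z_β)² · σ² / δ²
  = (2.576 + 0.842)² · 3² / 0.5²
  = 11.6827 · 9 / 0.25
  = 420.58
Finite-population correction (N = 5906): 420.58 / (1 + (420.58 − 1)/5906) = 392.68.
Round up → n = 393.

n = 393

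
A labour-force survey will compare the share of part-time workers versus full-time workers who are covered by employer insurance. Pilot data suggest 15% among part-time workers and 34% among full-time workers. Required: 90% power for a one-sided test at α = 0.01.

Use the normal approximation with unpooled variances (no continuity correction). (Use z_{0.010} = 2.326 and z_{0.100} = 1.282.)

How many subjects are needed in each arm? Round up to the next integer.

n = (z_α + z_β)² · [p₁(1−p₁) + p₂(1−p₂)] / (p₁ − p₂)²
  = (2.326 + 1.282)² · (0.15·0.85 + 0.34·0.66) / (-0.19)²
  = (3.608)² · (0.1275 + 0.2244) / 0.0361
  = 13.0177 · 0.3519 / 0.0361
  = 126.90
Round up → n = 127 per group.

n = 127 per group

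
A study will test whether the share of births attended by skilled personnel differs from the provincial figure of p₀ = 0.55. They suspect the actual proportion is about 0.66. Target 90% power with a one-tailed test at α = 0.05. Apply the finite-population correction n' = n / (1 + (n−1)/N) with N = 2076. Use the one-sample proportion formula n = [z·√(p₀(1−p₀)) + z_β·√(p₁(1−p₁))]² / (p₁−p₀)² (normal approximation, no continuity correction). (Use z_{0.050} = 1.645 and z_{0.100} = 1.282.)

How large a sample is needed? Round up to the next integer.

n = 156

n = [z_α·√(p₀q₀) + z_β·√(p₁q₁)]² / (p₁ − p₀)²
  = [1.645·√(0.55·0.45) + 1.282·√(0.66·0.34)]² / (0.11)²
  = [1.645·0.4975 + 1.282·0.4737]² / 0.0121
  = [1.4257]² / 0.0121
  = 167.98
Finite-population correction (N = 2076): 167.98 / (1 + (167.98 − 1)/2076) = 155.47.
Round up → n = 156.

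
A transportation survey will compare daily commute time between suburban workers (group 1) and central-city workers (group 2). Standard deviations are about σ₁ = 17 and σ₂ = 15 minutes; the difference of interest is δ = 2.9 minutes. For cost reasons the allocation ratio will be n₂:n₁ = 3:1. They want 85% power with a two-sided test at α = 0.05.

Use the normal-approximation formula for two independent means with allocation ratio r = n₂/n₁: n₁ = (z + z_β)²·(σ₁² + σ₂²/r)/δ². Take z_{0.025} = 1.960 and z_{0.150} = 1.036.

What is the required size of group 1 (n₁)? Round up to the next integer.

n₁ = (z_{α/2} + z_β)² · (σ₁² + σ₂²/r) / δ²
   = (1.960 + 1.036)² · (17² + 15²/3) / 2.9²
   = 8.9760 · (289 + 75) / 8.41
   = 8.9760 · 364 / 8.41
   = 388.50
Round up → n₁ = 389; n₂ = r·n₁ = 3 × 389 = 1167.

n₁ = 389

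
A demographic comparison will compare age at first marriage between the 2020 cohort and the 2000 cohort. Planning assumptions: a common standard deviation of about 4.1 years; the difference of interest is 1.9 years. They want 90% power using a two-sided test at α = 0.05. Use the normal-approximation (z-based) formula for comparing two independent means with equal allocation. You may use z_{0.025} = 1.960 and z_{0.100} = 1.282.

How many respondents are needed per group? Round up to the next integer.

n = (z_{α/2} + z_β)² · (σ₁² + σ₂²) / δ²
  = (1.960 + 1.282)² · (2·4.1² = 33.62) / 1.9²
  = 10.5106 · 33.62 / 3.61
  = 97.89
Round up → n = 98 per group.

n = 98 per group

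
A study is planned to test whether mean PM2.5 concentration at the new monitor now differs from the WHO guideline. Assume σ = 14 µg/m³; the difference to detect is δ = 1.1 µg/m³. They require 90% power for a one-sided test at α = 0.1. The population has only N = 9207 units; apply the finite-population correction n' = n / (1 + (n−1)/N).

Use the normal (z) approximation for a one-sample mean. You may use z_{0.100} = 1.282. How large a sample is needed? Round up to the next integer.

n = 955

n = (z_α + z_β)² · σ² / δ²
  = (1.282 + 1.282)² · 14² / 1.1²
  = 6.5741 · 196 / 1.21
  = 1064.89
Finite-population correction (N = 9207): 1064.89 / (1 + (1064.89 − 1)/9207) = 954.59.
Round up → n = 955.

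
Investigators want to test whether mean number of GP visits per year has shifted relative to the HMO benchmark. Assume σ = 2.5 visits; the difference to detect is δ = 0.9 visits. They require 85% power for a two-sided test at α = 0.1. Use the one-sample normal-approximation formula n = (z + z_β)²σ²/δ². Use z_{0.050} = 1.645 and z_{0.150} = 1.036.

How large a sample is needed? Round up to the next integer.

n = (z_{α/2} + z_β)² · σ² / δ²
  = (1.645 + 1.036)² · 2.5² / 0.9²
  = 7.1878 · 6.25 / 0.81
  = 55.46
Round up → n = 56.

n = 56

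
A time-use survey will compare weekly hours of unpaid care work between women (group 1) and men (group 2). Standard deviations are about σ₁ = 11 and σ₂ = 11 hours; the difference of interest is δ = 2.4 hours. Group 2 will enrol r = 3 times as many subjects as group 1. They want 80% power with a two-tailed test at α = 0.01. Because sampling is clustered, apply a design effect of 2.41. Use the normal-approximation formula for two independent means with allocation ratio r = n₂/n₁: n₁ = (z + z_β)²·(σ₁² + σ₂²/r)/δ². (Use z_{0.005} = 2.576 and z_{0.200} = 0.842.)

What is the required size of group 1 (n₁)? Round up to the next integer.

n₁ = 789

n₁ = (z_{α/2} + z_β)² · (σ₁² + σ₂²/r) / δ²
   = (2.576 + 0.842)² · (11² + 11²/3) / 2.4²
   = 11.6827 · (121 + 40.3333) / 5.76
   = 11.6827 · 161.3333 / 5.76
   = 327.22
Design effect: 2.41 × 327.22 = 788.61.
Round up → n₁ = 789; n₂ = r·n₁ = 3 × 789 = 2367.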